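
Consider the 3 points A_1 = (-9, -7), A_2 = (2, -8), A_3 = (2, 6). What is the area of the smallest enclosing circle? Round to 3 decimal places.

Side lengths²: A_1A_2² = 122, A_1A_3² = 290, A_2A_3² = 196.
Since A_1A_3² = 290 < 196 + 122 = 318, the triangle is acute, so the smallest enclosing circle is the circumcircle.
Circumcentre = (-32/11, -1), r² = 8845/121.
Area = π·r² = π·8845/121 ≈ 229.648.

229.648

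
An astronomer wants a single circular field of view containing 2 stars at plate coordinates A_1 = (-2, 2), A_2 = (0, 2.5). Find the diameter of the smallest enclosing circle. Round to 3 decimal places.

2.062

The smallest circle enclosing two points has them as diameter endpoints.
Centre = midpoint = (-1, 2.25); r² = |A_1A_2|²/4 = 4.25/4 = 1.0625.
Diameter = 2r = 2√(1.0625) ≈ 2.062.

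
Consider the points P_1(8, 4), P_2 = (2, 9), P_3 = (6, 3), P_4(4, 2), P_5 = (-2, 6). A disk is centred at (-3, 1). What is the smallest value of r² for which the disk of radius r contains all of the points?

The required radius is the distance from (-3, 1) to the farthest point.
Squared distances: 130, 89, 85, 50, 26.
Maximum is 130, attained at P_1.

130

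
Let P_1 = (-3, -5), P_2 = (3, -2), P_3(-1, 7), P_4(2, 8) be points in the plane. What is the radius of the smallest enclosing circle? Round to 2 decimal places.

A smallest enclosing disk is always determined by at most three of the input points on its boundary.
The farthest pair is P_1–P_4 with squared distance 194. The circle on this segment as diameter has centre (-0.5, 1.5) and r² = 194/4 = 48.5.
Check P_2: distance² to centre = 24.5 ≤ 48.5, so it lies inside.
All remaining points lie in this disk, and no smaller disk contains both endpoints, so this is the minimum enclosing circle.
r = √(48.5) ≈ 6.96.

6.96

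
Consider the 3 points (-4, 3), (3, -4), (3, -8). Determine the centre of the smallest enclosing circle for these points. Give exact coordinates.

Call the three points A, B, C in the order given.
Side lengths²: AB² = 98, AC² = 170, BC² = 16.
Since AC² = 170 ≥ 98 + 16 = 114, the angle opposite AC is not acute, so the smallest enclosing circle has AC as diameter.
Centre = midpoint of AC = (-0.5, -2.5), r² = 170/4 = 42.5.
Centre = (-0.5, -2.5).

(-0.5, -2.5)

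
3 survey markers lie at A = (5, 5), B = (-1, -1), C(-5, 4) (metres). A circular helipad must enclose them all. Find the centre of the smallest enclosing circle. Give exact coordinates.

(1/18, 71/18)

Side lengths²: AB² = 72, AC² = 101, BC² = 41.
Since AC² = 101 < 72 + 41 = 113, the triangle is acute, so the smallest enclosing circle is the circumcircle.
Circumcentre = (1/18, 71/18), r² = 4141/162.
Centre = (1/18, 71/18).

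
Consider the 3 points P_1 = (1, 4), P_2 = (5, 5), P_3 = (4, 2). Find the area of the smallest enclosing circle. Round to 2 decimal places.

14.34

Side lengths²: P_1P_2² = 17, P_1P_3² = 13, P_2P_3² = 10.
Since P_1P_2² = 17 < 13 + 10 = 23, the triangle is acute, so the smallest enclosing circle is the circumcircle.
Circumcentre = (69/22, 87/22), r² = 1105/242.
Area = π·r² = π·1105/242 ≈ 14.34.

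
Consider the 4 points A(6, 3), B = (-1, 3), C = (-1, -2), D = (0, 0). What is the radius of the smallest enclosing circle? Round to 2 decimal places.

4.30

The farthest pair is A–C with squared distance 74. The circle on this segment as diameter has centre (2.5, 0.5) and r² = 74/4 = 18.5.
Check B: distance² to centre = 18.5 ≤ 18.5, so it lies inside.
All remaining points lie in this disk, and no smaller disk contains both endpoints, so this is the minimum enclosing circle.
r = √(18.5) ≈ 4.30.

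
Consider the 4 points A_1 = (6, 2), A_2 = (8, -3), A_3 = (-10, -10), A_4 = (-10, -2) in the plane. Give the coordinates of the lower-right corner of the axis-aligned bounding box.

(8, -10)

x-range [-10, 8], y-range [-10, 2].
The lower-right corner is (8, -10).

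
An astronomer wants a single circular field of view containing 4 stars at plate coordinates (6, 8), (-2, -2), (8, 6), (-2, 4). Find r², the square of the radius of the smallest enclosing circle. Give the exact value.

3362/81

The minimum enclosing circle of a finite set is fixed by two of the points (as a diameter) or three (as a circumcircle).
The minimum enclosing circle is determined by three boundary points: (6, 8), (-2, -2), (8, 6).
Their circumcentre is (23/9, 23/9) with r² = 3362/81.
The farthest remaining point (-2, 4) is at distance² 1850/81 ≤ 3362/81.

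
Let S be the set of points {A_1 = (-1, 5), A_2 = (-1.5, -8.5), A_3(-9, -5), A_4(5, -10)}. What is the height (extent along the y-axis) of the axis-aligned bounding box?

15

max y = 5, min y = -10, so height = 15.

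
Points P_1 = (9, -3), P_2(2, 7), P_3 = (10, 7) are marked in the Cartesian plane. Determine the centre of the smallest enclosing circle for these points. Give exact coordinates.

Side lengths²: P_1P_2² = 149, P_1P_3² = 101, P_2P_3² = 64.
Since P_1P_2² = 149 < 101 + 64 = 165, the triangle is acute, so the smallest enclosing circle is the circumcircle.
Circumcentre = (6, 2.35), r² = 37.6225.
Centre = (6, 2.35).

(6, 2.35)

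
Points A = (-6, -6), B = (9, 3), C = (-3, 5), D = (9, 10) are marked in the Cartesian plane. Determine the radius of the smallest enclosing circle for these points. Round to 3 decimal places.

10.966

A smallest enclosing disk is always determined by at most three of the input points on its boundary.
The farthest pair is A–D with squared distance 481. The circle on this segment as diameter has centre (1.5, 2) and r² = 481/4 = 120.25.
Check B: distance² to centre = 57.25 ≤ 120.25, so it lies inside.
All remaining points lie in this disk, and no smaller disk contains both endpoints, so this is the minimum enclosing circle.
r = √(120.25) ≈ 10.966.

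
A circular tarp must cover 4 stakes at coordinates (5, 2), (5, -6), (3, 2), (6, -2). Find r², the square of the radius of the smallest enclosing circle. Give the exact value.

The farthest pair is (5, -6)–(3, 2) with squared distance 68. The circle on this segment as diameter has centre (4, -2) and r² = 68/4 = 17.
Check (5, 2): distance² to centre = 17 ≤ 17, so it lies inside.
All remaining points lie in this disk, and no smaller disk contains both endpoints, so this is the minimum enclosing circle.

17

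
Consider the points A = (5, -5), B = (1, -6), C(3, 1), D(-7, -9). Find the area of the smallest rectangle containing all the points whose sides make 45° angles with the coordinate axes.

80

In coordinates u = x + y, v = x − y the rectangle is axis-aligned; the map (x,y)→(u,v) scales areas by 2.
u-values: 0, -5, 4, -16; range = 4 − (-16) = 20.
v-values: 10, 7, 2, 2; range = 10 − 2 = 8.
Area = (20 × 8) / 2 = 80.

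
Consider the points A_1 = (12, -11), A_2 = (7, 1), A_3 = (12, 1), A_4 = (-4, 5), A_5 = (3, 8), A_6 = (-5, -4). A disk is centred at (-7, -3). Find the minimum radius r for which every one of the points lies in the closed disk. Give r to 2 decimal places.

20.62

The required radius is the distance from (-7, -3) to the farthest point.
Squared distances: 425, 212, 377, 73, 221, 5.
Maximum is 425, attained at A_1.
r = √425 ≈ 20.62.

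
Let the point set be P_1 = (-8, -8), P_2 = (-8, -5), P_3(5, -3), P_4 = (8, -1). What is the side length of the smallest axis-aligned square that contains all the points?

The bounding box has width 16 and height 7.
An axis-aligned square enclosing the set must have side ≥ max(width, height).
So the minimum side is max(16, 7) = 16.

16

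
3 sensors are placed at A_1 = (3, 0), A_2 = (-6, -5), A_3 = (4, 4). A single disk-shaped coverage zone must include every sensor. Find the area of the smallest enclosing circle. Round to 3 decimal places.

142.157

Side lengths²: A_1A_2² = 106, A_1A_3² = 17, A_2A_3² = 181.
Since A_2A_3² = 181 ≥ 106 + 17 = 123, the angle opposite A_2A_3 is not acute, so the smallest enclosing circle has A_2A_3 as diameter.
Centre = midpoint of A_2A_3 = (-1, -0.5), r² = 181/4 = 45.25.
Area = π·r² = π·45.25 ≈ 142.157.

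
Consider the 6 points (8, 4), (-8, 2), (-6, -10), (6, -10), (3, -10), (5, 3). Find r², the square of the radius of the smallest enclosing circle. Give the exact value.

4810/49

The minimum enclosing circle of a finite set is fixed by two of the points (as a diameter) or three (as a circumcircle).
The minimum enclosing circle is determined by three boundary points: (8, 4), (-8, 2), (-6, -10).
Their circumcentre is (5/7, -19/7) with r² = 4810/49.
The farthest remaining point (6, -10) is at distance² 3970/49 ≤ 4810/49.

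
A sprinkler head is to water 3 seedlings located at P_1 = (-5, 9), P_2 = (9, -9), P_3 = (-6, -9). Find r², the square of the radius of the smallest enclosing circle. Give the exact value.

Side lengths²: P_1P_2² = 520, P_1P_3² = 325, P_2P_3² = 225.
Since P_1P_2² = 520 < 325 + 225 = 550, the triangle is acute, so the smallest enclosing circle is the circumcircle.
Circumcentre = (1.5, -7/18), r² = 21125/162.

21125/162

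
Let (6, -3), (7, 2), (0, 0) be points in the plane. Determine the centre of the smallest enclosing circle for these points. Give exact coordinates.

(83/22, 1/22)

Call the three points A, B, C in the order given.
Side lengths²: AB² = 26, AC² = 45, BC² = 53.
Since BC² = 53 < 45 + 26 = 71, the triangle is acute, so the smallest enclosing circle is the circumcircle.
Circumcentre = (83/22, 1/22), r² = 3445/242.
Centre = (83/22, 1/22).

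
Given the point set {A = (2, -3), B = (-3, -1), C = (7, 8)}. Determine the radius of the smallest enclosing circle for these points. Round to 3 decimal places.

6.727

Side lengths²: AB² = 29, AC² = 146, BC² = 181.
Since BC² = 181 ≥ 146 + 29 = 175, the angle opposite BC is not acute, so the smallest enclosing circle has BC as diameter.
Centre = midpoint of BC = (2, 3.5), r² = 181/4 = 45.25.
r = √(45.25) ≈ 6.727.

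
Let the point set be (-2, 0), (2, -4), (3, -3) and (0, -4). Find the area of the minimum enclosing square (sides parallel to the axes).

The bounding box has width 5 and height 4.
An axis-aligned square enclosing the set must have side ≥ max(width, height).
So the minimum side is max(5, 4) = 5.
Area = 5² = 25.

25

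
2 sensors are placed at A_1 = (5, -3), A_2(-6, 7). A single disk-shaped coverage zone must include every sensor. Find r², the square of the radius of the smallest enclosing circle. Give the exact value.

The smallest circle enclosing two points has them as diameter endpoints.
Centre = midpoint = (-0.5, 2); r² = |A_1A_2|²/4 = 221/4 = 55.25.

55.25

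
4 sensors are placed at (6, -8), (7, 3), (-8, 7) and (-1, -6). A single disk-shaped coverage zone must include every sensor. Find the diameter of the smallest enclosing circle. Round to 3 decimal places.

By Welzl's lemma the MEC is supported by two points (diametrically opposite) or three points (on a circumcircle).
The farthest pair is (6, -8)–(-8, 7) with squared distance 421. The circle on this segment as diameter has centre (-1, -0.5) and r² = 421/4 = 105.25.
Check (7, 3): distance² to centre = 76.25 ≤ 105.25, so it lies inside.
All remaining points lie in this disk, and no smaller disk contains both endpoints, so this is the minimum enclosing circle.
Diameter = 2r = 2√(105.25) ≈ 20.518.

20.518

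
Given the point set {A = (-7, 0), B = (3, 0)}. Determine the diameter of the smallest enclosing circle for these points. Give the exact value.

The smallest circle enclosing two points has them as diameter endpoints.
Centre = midpoint = (-2, 0); r² = |AB|²/4 = 100/4 = 25.
Diameter = 2r = 2√25 = 10.

10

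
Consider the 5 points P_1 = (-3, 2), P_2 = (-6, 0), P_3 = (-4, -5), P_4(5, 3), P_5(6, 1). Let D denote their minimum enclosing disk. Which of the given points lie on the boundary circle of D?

The minimum enclosing circle of a finite set is fixed by two of the points (as a diameter) or three (as a circumcircle).
The minimum enclosing circle is determined by three boundary points: P_2, P_3, P_5.
Their circumcentre is (5/62, -29/62) with r² = 71485/1922.
The farthest remaining point P_4 is at distance² 69625/1922 ≤ 71485/1922.
The points at distance exactly r from the centre are P_2, P_3, P_5 — 3 points.

P_2, P_3, P_5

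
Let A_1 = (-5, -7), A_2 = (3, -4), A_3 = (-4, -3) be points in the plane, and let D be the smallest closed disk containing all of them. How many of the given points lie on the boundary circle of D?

Side lengths²: A_1A_2² = 73, A_1A_3² = 17, A_2A_3² = 50.
Since A_1A_2² = 73 ≥ 50 + 17 = 67, the angle opposite A_1A_2 is not acute, so the smallest enclosing circle has A_1A_2 as diameter.
Centre = midpoint of A_1A_2 = (-1, -5.5), r² = 73/4 = 18.25.
The points at distance exactly r from the centre are A_1, A_2 — 2 points.

2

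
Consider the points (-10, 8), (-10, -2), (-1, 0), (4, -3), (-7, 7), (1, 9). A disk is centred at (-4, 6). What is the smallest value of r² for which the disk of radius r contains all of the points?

145

The required radius is the distance from (-4, 6) to the farthest point.
Squared distances: 40, 100, 45, 145, 10, 34.
Maximum is 145, attained at (4, -3).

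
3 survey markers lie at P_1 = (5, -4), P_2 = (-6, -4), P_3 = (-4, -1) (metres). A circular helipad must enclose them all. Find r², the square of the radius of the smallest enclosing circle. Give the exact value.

Side lengths²: P_1P_2² = 121, P_1P_3² = 90, P_2P_3² = 13.
Since P_1P_2² = 121 ≥ 90 + 13 = 103, the angle opposite P_1P_2 is not acute, so the smallest enclosing circle has P_1P_2 as diameter.
Centre = midpoint of P_1P_2 = (-0.5, -4), r² = 121/4 = 30.25.

30.25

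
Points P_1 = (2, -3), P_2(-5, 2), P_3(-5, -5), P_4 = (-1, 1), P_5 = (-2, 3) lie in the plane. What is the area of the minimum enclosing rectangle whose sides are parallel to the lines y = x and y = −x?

In coordinates u = x + y, v = x − y the rectangle is axis-aligned; the map (x,y)→(u,v) scales areas by 2.
u-values: -1, -3, -10, 0, 1; range = 1 − (-10) = 11.
v-values: 5, -7, 0, -2, -5; range = 5 − (-7) = 12.
Area = (11 × 12) / 2 = 66.

66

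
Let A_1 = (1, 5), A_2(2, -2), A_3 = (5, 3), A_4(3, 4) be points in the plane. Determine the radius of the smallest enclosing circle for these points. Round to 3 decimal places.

3.546

A smallest enclosing disk is always determined by at most three of the input points on its boundary.
The minimum enclosing circle is determined by three boundary points: A_1, A_2, A_3.
Their circumcentre is (23/13, 20/13) with r² = 2125/169.
The farthest remaining point A_4 is at distance² 1280/169 ≤ 2125/169.
r = √(2125/169) ≈ 3.546.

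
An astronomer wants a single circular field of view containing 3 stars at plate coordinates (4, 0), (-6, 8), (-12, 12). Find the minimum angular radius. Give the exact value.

Call the three points A, B, C in the order given.
Side lengths²: AB² = 164, AC² = 400, BC² = 52.
Since AC² = 400 ≥ 164 + 52 = 216, the angle opposite AC is not acute, so the smallest enclosing circle has AC as diameter.
Centre = midpoint of AC = (-4, 6), r² = 400/4 = 100.
r = √100 = 10.

10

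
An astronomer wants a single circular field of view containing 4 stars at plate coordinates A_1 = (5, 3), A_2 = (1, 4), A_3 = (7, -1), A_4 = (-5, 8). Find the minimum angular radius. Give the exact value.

By Welzl's lemma the MEC is supported by two points (diametrically opposite) or three points (on a circumcircle).
The farthest pair is A_3–A_4 with squared distance 225. The circle on this segment as diameter has centre (1, 3.5) and r² = 225/4 = 56.25.
Check A_1: distance² to centre = 16.25 ≤ 56.25, so it lies inside.
All remaining points lie in this disk, and no smaller disk contains both endpoints, so this is the minimum enclosing circle.
r = √(56.25) = 7.5.

7.5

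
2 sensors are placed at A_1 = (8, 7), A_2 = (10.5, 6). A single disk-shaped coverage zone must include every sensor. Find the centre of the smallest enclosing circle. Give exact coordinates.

The smallest circle enclosing two points has them as diameter endpoints.
Centre = midpoint = (9.25, 6.5); r² = |A_1A_2|²/4 = 7.25/4 = 1.8125.
Centre = (9.25, 6.5).

(9.25, 6.5)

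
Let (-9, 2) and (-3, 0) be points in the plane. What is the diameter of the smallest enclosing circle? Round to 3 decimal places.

The smallest circle enclosing two points has them as diameter endpoints.
Centre = midpoint = (-6, 1); r² = |(-9, 2)−(-3, 0)|²/4 = 40/4 = 10.
Diameter = 2r = 2√10 ≈ 6.325.

6.325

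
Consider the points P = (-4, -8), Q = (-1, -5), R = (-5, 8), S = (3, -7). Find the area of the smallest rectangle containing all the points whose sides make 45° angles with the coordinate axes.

172.5

In coordinates u = x + y, v = x − y the rectangle is axis-aligned; the map (x,y)→(u,v) scales areas by 2.
u-values: -12, -6, 3, -4; range = 3 − (-12) = 15.
v-values: 4, 4, -13, 10; range = 10 − (-13) = 23.
Area = (15 × 23) / 2 = 172.5.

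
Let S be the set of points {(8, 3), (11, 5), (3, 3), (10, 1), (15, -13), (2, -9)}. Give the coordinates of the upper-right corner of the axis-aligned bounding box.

x-range [2, 15], y-range [-13, 5].
The upper-right corner is (15, 5).

(15, 5)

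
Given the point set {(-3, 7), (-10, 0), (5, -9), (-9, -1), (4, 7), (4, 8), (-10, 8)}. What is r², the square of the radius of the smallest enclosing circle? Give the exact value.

128.5

The farthest pair is (5, -9)–(-10, 8) with squared distance 514. The circle on this segment as diameter has centre (-2.5, -0.5) and r² = 514/4 = 128.5.
Check (-3, 7): distance² to centre = 56.5 ≤ 128.5, so it lies inside.
All remaining points lie in this disk, and no smaller disk contains both endpoints, so this is the minimum enclosing circle.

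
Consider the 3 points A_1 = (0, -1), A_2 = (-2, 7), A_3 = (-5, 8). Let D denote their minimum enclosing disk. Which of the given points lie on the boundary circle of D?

A_1, A_3

Side lengths²: A_1A_2² = 68, A_1A_3² = 106, A_2A_3² = 10.
Since A_1A_3² = 106 ≥ 68 + 10 = 78, the angle opposite A_1A_3 is not acute, so the smallest enclosing circle has A_1A_3 as diameter.
Centre = midpoint of A_1A_3 = (-2.5, 3.5), r² = 106/4 = 26.5.
The points at distance exactly r from the centre are A_1, A_3 — 2 points.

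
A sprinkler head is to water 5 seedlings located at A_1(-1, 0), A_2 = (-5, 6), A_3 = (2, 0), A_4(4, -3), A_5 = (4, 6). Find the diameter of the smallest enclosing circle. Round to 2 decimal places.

The farthest pair is A_2–A_4 with squared distance 162. The circle on this segment as diameter has centre (-0.5, 1.5) and r² = 162/4 = 40.5.
Check A_1: distance² to centre = 2.5 ≤ 40.5, so it lies inside.
All remaining points lie in this disk, and no smaller disk contains both endpoints, so this is the minimum enclosing circle.
Diameter = 2r = 2√(40.5) ≈ 12.73.

12.73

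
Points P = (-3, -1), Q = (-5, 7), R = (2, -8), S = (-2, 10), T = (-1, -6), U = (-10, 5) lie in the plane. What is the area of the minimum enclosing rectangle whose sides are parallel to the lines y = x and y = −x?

187.5

In coordinates u = x + y, v = x − y the rectangle is axis-aligned; the map (x,y)→(u,v) scales areas by 2.
u-values: -4, 2, -6, 8, -7, -5; range = 8 − (-7) = 15.
v-values: -2, -12, 10, -12, 5, -15; range = 10 − (-15) = 25.
Area = (15 × 25) / 2 = 187.5.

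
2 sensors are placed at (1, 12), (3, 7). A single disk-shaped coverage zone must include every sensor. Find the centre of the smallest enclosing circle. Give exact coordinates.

The smallest circle enclosing two points has them as diameter endpoints.
Centre = midpoint = (2, 9.5); r² = |(1, 12)−(3, 7)|²/4 = 29/4 = 7.25.
Centre = (2, 9.5).

(2, 9.5)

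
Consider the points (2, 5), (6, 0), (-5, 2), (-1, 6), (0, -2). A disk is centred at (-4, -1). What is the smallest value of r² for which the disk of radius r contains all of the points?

101

The required radius is the distance from (-4, -1) to the farthest point.
Squared distances: 72, 101, 10, 58, 17.
Maximum is 101, attained at (6, 0).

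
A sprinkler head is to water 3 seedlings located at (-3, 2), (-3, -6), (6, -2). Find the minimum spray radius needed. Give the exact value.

97/18

Call the three points A, B, C in the order given.
Side lengths²: AB² = 64, AC² = 97, BC² = 97.
Since BC² = 97 < 97 + 64 = 161, the triangle is acute, so the smallest enclosing circle is the circumcircle.
Circumcentre = (11/18, -2), r² = 9409/324.
r = √(9409/324) = 97/18.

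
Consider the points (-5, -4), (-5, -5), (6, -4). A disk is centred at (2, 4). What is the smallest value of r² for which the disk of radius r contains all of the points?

The required radius is the distance from (2, 4) to the farthest point.
Squared distances: 113, 130, 80.
Maximum is 130, attained at (-5, -5).

130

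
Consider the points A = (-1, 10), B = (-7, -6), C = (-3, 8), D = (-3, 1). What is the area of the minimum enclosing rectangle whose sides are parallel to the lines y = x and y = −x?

110

In coordinates u = x + y, v = x − y the rectangle is axis-aligned; the map (x,y)→(u,v) scales areas by 2.
u-values: 9, -13, 5, -2; range = 9 − (-13) = 22.
v-values: -11, -1, -11, -4; range = -1 − (-11) = 10.
Area = (22 × 10) / 2 = 110.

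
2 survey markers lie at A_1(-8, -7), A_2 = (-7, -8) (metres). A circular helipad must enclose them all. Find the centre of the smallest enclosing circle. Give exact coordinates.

(-7.5, -7.5)

The smallest circle enclosing two points has them as diameter endpoints.
Centre = midpoint = (-7.5, -7.5); r² = |A_1A_2|²/4 = 2/4 = 0.5.
Centre = (-7.5, -7.5).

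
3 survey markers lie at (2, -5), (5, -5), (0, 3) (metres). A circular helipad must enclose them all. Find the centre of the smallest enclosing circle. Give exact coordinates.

(2.5, -1)

Call the three points A, B, C in the order given.
Side lengths²: AB² = 9, AC² = 68, BC² = 89.
Since BC² = 89 ≥ 68 + 9 = 77, the angle opposite BC is not acute, so the smallest enclosing circle has BC as diameter.
Centre = midpoint of BC = (2.5, -1), r² = 89/4 = 22.25.
Centre = (2.5, -1).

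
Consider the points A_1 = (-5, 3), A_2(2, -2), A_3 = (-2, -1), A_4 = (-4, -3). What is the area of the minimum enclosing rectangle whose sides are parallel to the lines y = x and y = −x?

In coordinates u = x + y, v = x − y the rectangle is axis-aligned; the map (x,y)→(u,v) scales areas by 2.
u-values: -2, 0, -3, -7; range = 0 − (-7) = 7.
v-values: -8, 4, -1, -1; range = 4 − (-8) = 12.
Area = (7 × 12) / 2 = 42.

42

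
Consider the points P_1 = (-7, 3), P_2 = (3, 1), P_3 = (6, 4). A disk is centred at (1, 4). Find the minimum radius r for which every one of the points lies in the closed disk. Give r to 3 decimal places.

The required radius is the distance from (1, 4) to the farthest point.
Squared distances: 65, 13, 25.
Maximum is 65, attained at P_1.
r = √65 ≈ 8.062.

8.062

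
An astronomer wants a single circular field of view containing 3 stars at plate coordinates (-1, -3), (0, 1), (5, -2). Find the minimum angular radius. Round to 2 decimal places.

Call the three points A, B, C in the order given.
Side lengths²: AB² = 17, AC² = 37, BC² = 34.
Since AC² = 37 < 34 + 17 = 51, the triangle is acute, so the smallest enclosing circle is the circumcircle.
Circumcentre = (85/46, -73/46), r² = 10693/1058.
r = √(10693/1058) ≈ 3.18.

3.18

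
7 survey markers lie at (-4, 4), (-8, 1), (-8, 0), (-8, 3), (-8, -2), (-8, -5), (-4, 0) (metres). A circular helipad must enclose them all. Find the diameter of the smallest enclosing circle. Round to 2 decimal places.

By Welzl's lemma the MEC is supported by two points (diametrically opposite) or three points (on a circumcircle).
The farthest pair is (-4, 4)–(-8, -5) with squared distance 97. The circle on this segment as diameter has centre (-6, -0.5) and r² = 97/4 = 24.25.
Check (-8, 1): distance² to centre = 6.25 ≤ 24.25, so it lies inside.
All remaining points lie in this disk, and no smaller disk contains both endpoints, so this is the minimum enclosing circle.
Diameter = 2r = 2√(24.25) ≈ 9.85.

9.85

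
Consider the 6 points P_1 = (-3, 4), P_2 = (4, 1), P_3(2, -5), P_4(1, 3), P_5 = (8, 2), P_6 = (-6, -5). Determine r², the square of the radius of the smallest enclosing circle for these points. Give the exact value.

61.25

The farthest pair is P_5–P_6 with squared distance 245. The circle on this segment as diameter has centre (1, -1.5) and r² = 245/4 = 61.25.
Check P_1: distance² to centre = 46.25 ≤ 61.25, so it lies inside.
All remaining points lie in this disk, and no smaller disk contains both endpoints, so this is the minimum enclosing circle.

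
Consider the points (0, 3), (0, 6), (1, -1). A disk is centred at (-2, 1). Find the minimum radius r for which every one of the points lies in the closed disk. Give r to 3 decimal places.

5.385

The required radius is the distance from (-2, 1) to the farthest point.
Squared distances: 8, 29, 13.
Maximum is 29, attained at (0, 6).
r = √29 ≈ 5.385.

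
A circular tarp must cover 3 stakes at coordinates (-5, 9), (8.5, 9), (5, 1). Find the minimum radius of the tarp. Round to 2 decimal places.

Call the three points A, B, C in the order given.
Side lengths²: AB² = 182.25, AC² = 164, BC² = 76.25.
Since AB² = 182.25 < 164 + 76.25 = 240.25, the triangle is acute, so the smallest enclosing circle is the circumcircle.
Circumcentre = (1.75, 7.1875), r² = 48.84765625.
r = √(48.84765625) ≈ 6.99.

6.99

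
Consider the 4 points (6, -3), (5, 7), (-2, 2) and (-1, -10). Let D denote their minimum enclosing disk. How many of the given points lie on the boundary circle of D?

2

A smallest enclosing disk is always determined by at most three of the input points on its boundary.
The farthest pair is (5, 7)–(-1, -10) with squared distance 325. The circle on this segment as diameter has centre (2, -1.5) and r² = 325/4 = 81.25.
Check (6, -3): distance² to centre = 18.25 ≤ 81.25, so it lies inside.
All remaining points lie in this disk, and no smaller disk contains both endpoints, so this is the minimum enclosing circle.
The points at distance exactly r from the centre are (5, 7), (-1, -10) — 2 points.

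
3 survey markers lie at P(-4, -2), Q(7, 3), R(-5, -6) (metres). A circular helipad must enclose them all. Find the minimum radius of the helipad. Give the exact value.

7.5

Side lengths²: PQ² = 146, PR² = 17, QR² = 225.
Since QR² = 225 ≥ 146 + 17 = 163, the angle opposite QR is not acute, so the smallest enclosing circle has QR as diameter.
Centre = midpoint of QR = (1, -1.5), r² = 225/4 = 56.25.
r = √(56.25) = 7.5.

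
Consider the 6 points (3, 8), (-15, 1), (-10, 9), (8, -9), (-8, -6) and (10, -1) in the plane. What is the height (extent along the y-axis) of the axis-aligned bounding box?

18

max y = 9, min y = -9, so height = 18.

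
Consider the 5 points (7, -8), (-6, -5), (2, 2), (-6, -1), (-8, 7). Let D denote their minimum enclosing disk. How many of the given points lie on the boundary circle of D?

By Welzl's lemma the MEC is supported by two points (diametrically opposite) or three points (on a circumcircle).
The farthest pair is (7, -8)–(-8, 7) with squared distance 450. The circle on this segment as diameter has centre (-0.5, -0.5) and r² = 450/4 = 112.5.
Check (-6, -5): distance² to centre = 50.5 ≤ 112.5, so it lies inside.
All remaining points lie in this disk, and no smaller disk contains both endpoints, so this is the minimum enclosing circle.
The points at distance exactly r from the centre are (7, -8), (-8, 7) — 2 points.

2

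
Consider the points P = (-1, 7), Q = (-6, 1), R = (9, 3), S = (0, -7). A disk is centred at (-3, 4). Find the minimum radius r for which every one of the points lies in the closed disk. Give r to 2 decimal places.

The required radius is the distance from (-3, 4) to the farthest point.
Squared distances: 13, 18, 145, 130.
Maximum is 145, attained at R.
r = √145 ≈ 12.04.

12.04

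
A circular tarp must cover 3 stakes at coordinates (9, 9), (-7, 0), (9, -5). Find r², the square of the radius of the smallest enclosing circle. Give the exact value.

92.4775390625

Call the three points A, B, C in the order given.
Side lengths²: AB² = 337, AC² = 196, BC² = 281.
Since AB² = 337 < 281 + 196 = 477, the triangle is acute, so the smallest enclosing circle is the circumcircle.
Circumcentre = (2.40625, 2), r² = 92.4775390625.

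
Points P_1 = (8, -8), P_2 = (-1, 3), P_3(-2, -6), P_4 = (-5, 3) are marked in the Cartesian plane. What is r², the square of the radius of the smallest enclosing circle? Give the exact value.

The minimum enclosing circle of a finite set is fixed by two of the points (as a diameter) or three (as a circumcircle).
The farthest pair is P_1–P_4 with squared distance 290. The circle on this segment as diameter has centre (1.5, -2.5) and r² = 290/4 = 72.5.
Check P_2: distance² to centre = 36.5 ≤ 72.5, so it lies inside.
All remaining points lie in this disk, and no smaller disk contains both endpoints, so this is the minimum enclosing circle.

72.5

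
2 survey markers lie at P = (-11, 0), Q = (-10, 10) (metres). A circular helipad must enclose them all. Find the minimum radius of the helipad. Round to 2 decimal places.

The smallest circle enclosing two points has them as diameter endpoints.
Centre = midpoint = (-10.5, 5); r² = |PQ|²/4 = 101/4 = 25.25.
r = √(25.25) ≈ 5.02.

5.02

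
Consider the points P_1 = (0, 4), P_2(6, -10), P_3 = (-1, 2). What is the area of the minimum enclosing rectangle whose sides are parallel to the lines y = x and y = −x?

In coordinates u = x + y, v = x − y the rectangle is axis-aligned; the map (x,y)→(u,v) scales areas by 2.
u-values: 4, -4, 1; range = 4 − (-4) = 8.
v-values: -4, 16, -3; range = 16 − (-4) = 20.
Area = (8 × 20) / 2 = 80.

80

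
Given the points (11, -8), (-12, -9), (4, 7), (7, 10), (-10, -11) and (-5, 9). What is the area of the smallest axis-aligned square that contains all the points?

The bounding box has width 23 and height 21.
An axis-aligned square enclosing the set must have side ≥ max(width, height).
So the minimum side is max(23, 21) = 23.
Area = 23² = 529.

529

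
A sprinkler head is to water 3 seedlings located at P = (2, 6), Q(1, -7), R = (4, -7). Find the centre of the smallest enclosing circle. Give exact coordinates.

(2.5, -15/26)

Side lengths²: PQ² = 170, PR² = 173, QR² = 9.
Since PR² = 173 < 170 + 9 = 179, the triangle is acute, so the smallest enclosing circle is the circumcircle.
Circumcentre = (2.5, -15/26), r² = 14705/338.
Centre = (2.5, -15/26).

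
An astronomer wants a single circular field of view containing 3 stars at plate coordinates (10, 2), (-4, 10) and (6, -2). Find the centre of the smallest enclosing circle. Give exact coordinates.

Call the three points A, B, C in the order given.
Side lengths²: AB² = 260, AC² = 32, BC² = 244.
Since AB² = 260 < 244 + 32 = 276, the triangle is acute, so the smallest enclosing circle is the circumcircle.
Circumcentre = (29/11, 59/11), r² = 7930/121.
Centre = (29/11, 59/11).

(29/11, 59/11)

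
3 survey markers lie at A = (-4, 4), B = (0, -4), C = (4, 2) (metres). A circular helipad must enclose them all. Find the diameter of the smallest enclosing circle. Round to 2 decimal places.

Side lengths²: AB² = 80, AC² = 68, BC² = 52.
Since AB² = 80 < 68 + 52 = 120, the triangle is acute, so the smallest enclosing circle is the circumcircle.
Circumcentre = (-4/7, 5/7), r² = 1105/49.
Diameter = 2r = 2√(1105/49) ≈ 9.50.

9.50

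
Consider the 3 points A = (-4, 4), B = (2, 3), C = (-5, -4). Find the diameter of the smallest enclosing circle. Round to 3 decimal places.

Side lengths²: AB² = 37, AC² = 65, BC² = 98.
Since BC² = 98 < 65 + 37 = 102, the triangle is acute, so the smallest enclosing circle is the circumcircle.
Circumcentre = (-23/14, -5/14), r² = 2405/98.
Diameter = 2r = 2√(2405/98) ≈ 9.908.

9.908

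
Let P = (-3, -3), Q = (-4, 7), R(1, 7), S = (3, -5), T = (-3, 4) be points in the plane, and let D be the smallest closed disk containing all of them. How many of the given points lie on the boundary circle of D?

2

By Welzl's lemma the MEC is supported by two points (diametrically opposite) or three points (on a circumcircle).
The farthest pair is Q–S with squared distance 193. The circle on this segment as diameter has centre (-0.5, 1) and r² = 193/4 = 48.25.
Check P: distance² to centre = 22.25 ≤ 48.25, so it lies inside.
All remaining points lie in this disk, and no smaller disk contains both endpoints, so this is the minimum enclosing circle.
The points at distance exactly r from the centre are Q, S — 2 points.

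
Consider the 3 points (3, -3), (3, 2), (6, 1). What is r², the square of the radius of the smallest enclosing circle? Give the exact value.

Call the three points A, B, C in the order given.
Side lengths²: AB² = 25, AC² = 25, BC² = 10.
Since AC² = 25 < 25 + 10 = 35, the triangle is acute, so the smallest enclosing circle is the circumcircle.
Circumcentre = (23/6, -0.5), r² = 125/18.

125/18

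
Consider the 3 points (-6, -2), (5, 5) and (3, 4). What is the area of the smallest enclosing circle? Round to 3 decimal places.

133.518

Call the three points A, B, C in the order given.
Side lengths²: AB² = 170, AC² = 117, BC² = 5.
Since AB² = 170 ≥ 117 + 5 = 122, the angle opposite AB is not acute, so the smallest enclosing circle has AB as diameter.
Centre = midpoint of AB = (-0.5, 1.5), r² = 170/4 = 42.5.
Area = π·r² = π·42.5 ≈ 133.518.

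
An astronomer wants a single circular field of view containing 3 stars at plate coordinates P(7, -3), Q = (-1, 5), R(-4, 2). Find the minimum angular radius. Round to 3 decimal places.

6.042

Side lengths²: PQ² = 128, PR² = 146, QR² = 18.
Since PR² = 146 ≥ 128 + 18 = 146, the angle opposite PR is not acute, so the smallest enclosing circle has PR as diameter.
Centre = midpoint of PR = (1.5, -0.5), r² = 146/4 = 36.5.
r = √(36.5) ≈ 6.042.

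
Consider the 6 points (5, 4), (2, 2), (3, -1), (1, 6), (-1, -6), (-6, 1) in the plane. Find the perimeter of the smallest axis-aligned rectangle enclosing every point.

Width = max x − min x = 5 − (-6) = 11.
Height = max y − min y = 6 − (-6) = 12.
Perimeter = 2(11 + 12) = 46.

46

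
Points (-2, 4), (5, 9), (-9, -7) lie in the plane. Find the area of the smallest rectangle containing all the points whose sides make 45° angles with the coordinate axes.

60

In coordinates u = x + y, v = x − y the rectangle is axis-aligned; the map (x,y)→(u,v) scales areas by 2.
u-values: 2, 14, -16; range = 14 − (-16) = 30.
v-values: -6, -4, -2; range = -2 − (-6) = 4.
Area = (30 × 4) / 2 = 60.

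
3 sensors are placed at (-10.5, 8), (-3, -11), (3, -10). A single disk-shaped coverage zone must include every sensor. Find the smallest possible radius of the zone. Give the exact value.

Call the three points A, B, C in the order given.
Side lengths²: AB² = 417.25, AC² = 506.25, BC² = 37.
Since AC² = 506.25 ≥ 417.25 + 37 = 454.25, the angle opposite AC is not acute, so the smallest enclosing circle has AC as diameter.
Centre = midpoint of AC = (-3.75, -1), r² = 506.25/4 = 126.5625.
r = √(126.5625) = 11.25.

11.25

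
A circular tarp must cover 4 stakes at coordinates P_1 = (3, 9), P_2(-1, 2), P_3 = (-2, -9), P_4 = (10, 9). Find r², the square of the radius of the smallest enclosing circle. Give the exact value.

A smallest enclosing disk is always determined by at most three of the input points on its boundary.
The farthest pair is P_3–P_4 with squared distance 468. The circle on this segment as diameter has centre (4, 0) and r² = 468/4 = 117.
Check P_1: distance² to centre = 82 ≤ 117, so it lies inside.
All remaining points lie in this disk, and no smaller disk contains both endpoints, so this is the minimum enclosing circle.

117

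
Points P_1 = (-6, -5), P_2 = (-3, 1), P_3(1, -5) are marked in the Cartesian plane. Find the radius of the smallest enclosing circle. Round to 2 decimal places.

4.03

Side lengths²: P_1P_2² = 45, P_1P_3² = 49, P_2P_3² = 52.
Since P_2P_3² = 52 < 49 + 45 = 94, the triangle is acute, so the smallest enclosing circle is the circumcircle.
Circumcentre = (-2.5, -3), r² = 16.25.
r = √(16.25) ≈ 4.03.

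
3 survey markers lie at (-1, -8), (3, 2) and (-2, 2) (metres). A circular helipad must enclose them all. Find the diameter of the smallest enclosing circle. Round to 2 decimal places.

Call the three points A, B, C in the order given.
Side lengths²: AB² = 116, AC² = 101, BC² = 25.
Since AB² = 116 < 101 + 25 = 126, the triangle is acute, so the smallest enclosing circle is the circumcircle.
Circumcentre = (0.5, -2.8), r² = 29.29.
Diameter = 2r = 2√(29.29) ≈ 10.82.

10.82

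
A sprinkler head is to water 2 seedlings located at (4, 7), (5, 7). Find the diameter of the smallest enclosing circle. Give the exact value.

The smallest circle enclosing two points has them as diameter endpoints.
Centre = midpoint = (4.5, 7); r² = |(4, 7)−(5, 7)|²/4 = 1/4 = 0.25.
Diameter = 2r = 2√(0.25) = 1.

1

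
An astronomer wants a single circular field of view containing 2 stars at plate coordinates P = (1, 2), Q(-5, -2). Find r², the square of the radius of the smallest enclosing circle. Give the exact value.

13

The smallest circle enclosing two points has them as diameter endpoints.
Centre = midpoint = (-2, 0); r² = |PQ|²/4 = 52/4 = 13.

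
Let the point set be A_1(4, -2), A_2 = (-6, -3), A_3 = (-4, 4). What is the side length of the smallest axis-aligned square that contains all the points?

10

The bounding box has width 10 and height 7.
An axis-aligned square enclosing the set must have side ≥ max(width, height).
So the minimum side is max(10, 7) = 10.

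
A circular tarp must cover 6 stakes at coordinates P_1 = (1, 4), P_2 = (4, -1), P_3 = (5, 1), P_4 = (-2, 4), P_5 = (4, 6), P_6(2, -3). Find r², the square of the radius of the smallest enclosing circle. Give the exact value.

22.1

The minimum enclosing circle is determined by three boundary points: P_4, P_5, P_6.
Their circumcentre is (2.1, 1.7) with r² = 22.1.
The farthest remaining point P_2 is at distance² 10.9 ≤ 22.1.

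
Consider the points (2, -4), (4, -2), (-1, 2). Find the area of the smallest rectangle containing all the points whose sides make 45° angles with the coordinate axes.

In coordinates u = x + y, v = x − y the rectangle is axis-aligned; the map (x,y)→(u,v) scales areas by 2.
u-values: -2, 2, 1; range = 2 − (-2) = 4.
v-values: 6, 6, -3; range = 6 − (-3) = 9.
Area = (4 × 9) / 2 = 18.

18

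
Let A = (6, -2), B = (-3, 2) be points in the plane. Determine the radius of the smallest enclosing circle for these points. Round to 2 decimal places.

4.92

The smallest circle enclosing two points has them as diameter endpoints.
Centre = midpoint = (1.5, 0); r² = |AB|²/4 = 97/4 = 24.25.
r = √(24.25) ≈ 4.92.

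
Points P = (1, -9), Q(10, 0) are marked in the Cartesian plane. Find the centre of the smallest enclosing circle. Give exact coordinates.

(5.5, -4.5)

The smallest circle enclosing two points has them as diameter endpoints.
Centre = midpoint = (5.5, -4.5); r² = |PQ|²/4 = 162/4 = 40.5.
Centre = (5.5, -4.5).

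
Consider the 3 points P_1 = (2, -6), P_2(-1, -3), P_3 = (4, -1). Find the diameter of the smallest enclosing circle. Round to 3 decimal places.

5.859

Side lengths²: P_1P_2² = 18, P_1P_3² = 29, P_2P_3² = 29.
Since P_2P_3² = 29 < 29 + 18 = 47, the triangle is acute, so the smallest enclosing circle is the circumcircle.
Circumcentre = (27/14, -43/14), r² = 841/98.
Diameter = 2r = 2√(841/98) ≈ 5.859.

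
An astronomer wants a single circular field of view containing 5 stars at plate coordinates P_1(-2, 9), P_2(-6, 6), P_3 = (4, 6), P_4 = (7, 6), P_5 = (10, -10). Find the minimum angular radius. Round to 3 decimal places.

The minimum enclosing circle of a finite set is fixed by two of the points (as a diameter) or three (as a circumcircle).
The minimum enclosing circle is determined by three boundary points: P_1, P_2, P_5.
Their circumcentre is (37/14, -19/14) with r² = 12625/98.
The farthest remaining point P_4 is at distance² 7165/98 ≤ 12625/98.
r = √(12625/98) ≈ 11.350.

11.350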